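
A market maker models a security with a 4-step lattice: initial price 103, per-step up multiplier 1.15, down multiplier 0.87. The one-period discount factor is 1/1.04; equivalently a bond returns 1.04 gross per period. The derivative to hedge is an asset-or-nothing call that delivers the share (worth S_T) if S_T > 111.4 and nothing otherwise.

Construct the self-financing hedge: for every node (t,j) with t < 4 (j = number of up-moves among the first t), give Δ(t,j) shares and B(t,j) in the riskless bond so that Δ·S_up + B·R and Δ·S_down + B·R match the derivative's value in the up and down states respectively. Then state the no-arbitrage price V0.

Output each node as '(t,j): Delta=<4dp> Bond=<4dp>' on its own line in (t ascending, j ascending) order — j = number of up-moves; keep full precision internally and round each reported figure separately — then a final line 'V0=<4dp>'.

Under the risk-neutral measure, an up-move has probability p* = (R−d)/(u−d) = 0.6071 and values discount at R = 1.04.
Payoff layer (t=4): V(4,0)=0.0000, V(4,1)=0.0000, V(4,2)=0.0000, V(4,3)=136.2856, V(4,4)=180.1476
Node (3,0) S=67.8258: V=(p*·0.0000+(1−p*)·0.0000)/1.04=0.0000; Δ=(0.0000−0.0000)/(77.9997−59.0085)=0.0000; B=V−Δ·S=0.0000
Node (3,1) S=89.6548: V=(p*·0.0000+(1−p*)·0.0000)/1.04=0.0000; Δ=(0.0000−0.0000)/(103.1030−77.9997)=0.0000; B=V−Δ·S=0.0000
Node (3,2) S=118.5092: V=(p*·136.2856+(1−p*)·0.0000)/1.04=79.5623; Δ=(136.2856−0.0000)/(136.2856−103.1030)=4.1071; B=V−Δ·S=-407.1720
Node (3,3) S=156.6501: V=(p*·180.1476+(1−p*)·136.2856)/1.04=156.6501; Δ=(180.1476−136.2856)/(180.1476−136.2856)=1.0000; B=V−Δ·S=0.0000
Node (2,0) S=77.9607: V=(p*·0.0000+(1−p*)·0.0000)/1.04=0.0000; Δ=(0.0000−0.0000)/(89.6548−67.8258)=0.0000; B=V−Δ·S=0.0000
Node (2,1) S=103.0515: V=(p*·79.5623+(1−p*)·0.0000)/1.04=46.4478; Δ=(79.5623−0.0000)/(118.5092−89.6548)=2.7574; B=V−Δ·S=-237.7034
Node (2,2) S=136.2175: V=(p*·156.6501+(1−p*)·79.5623)/1.04=121.5054; Δ=(156.6501−79.5623)/(156.6501−118.5092)=2.0211; B=V−Δ·S=-153.8081
Node (1,0) S=89.6100: V=(p*·46.4478+(1−p*)·0.0000)/1.04=27.1158; Δ=(46.4478−0.0000)/(103.0515−77.9607)=1.8512; B=V−Δ·S=-138.7692
Node (1,1) S=118.4500: V=(p*·121.5054+(1−p*)·46.4478)/1.04=88.4793; Δ=(121.5054−46.4478)/(136.2175−103.0515)=2.2631; B=V−Δ·S=-179.5836
Node (0,0) S=103.0000: V=(p*·88.4793+(1−p*)·27.1158)/1.04=61.8964; Δ=(88.4793−27.1158)/(118.4500−89.6100)=2.1277; B=V−Δ·S=-157.2590
Self-financing check: at every node Δ·S+B equals the discounted successor values.

(0,0): Delta=2.1277 Bond=-157.2590
(1,0): Delta=1.8512 Bond=-138.7692
(1,1): Delta=2.2631 Bond=-179.5836
(2,0): Delta=0.0000 Bond=0.0000
(2,1): Delta=2.7574 Bond=-237.7034
(2,2): Delta=2.0211 Bond=-153.8081
(3,0): Delta=0.0000 Bond=0.0000
(3,1): Delta=0.0000 Bond=0.0000
(3,2): Delta=4.1071 Bond=-407.1720
(3,3): Delta=1.0000 Bond=0.0000
V0=61.8964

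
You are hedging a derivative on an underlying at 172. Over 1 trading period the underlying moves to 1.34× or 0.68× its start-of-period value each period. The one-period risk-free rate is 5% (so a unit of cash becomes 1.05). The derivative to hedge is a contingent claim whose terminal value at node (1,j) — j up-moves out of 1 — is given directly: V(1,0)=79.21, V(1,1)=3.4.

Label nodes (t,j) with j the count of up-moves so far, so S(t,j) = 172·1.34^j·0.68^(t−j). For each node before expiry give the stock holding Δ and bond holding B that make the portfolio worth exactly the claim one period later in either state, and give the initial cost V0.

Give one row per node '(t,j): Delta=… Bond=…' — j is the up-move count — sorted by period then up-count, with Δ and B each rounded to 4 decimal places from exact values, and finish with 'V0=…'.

Since d<R<u, set p* = (R−d)/(u−d) = 0.5606; price each node as the discounted p*-expectation of its children.
Payoff layer (t=1): V(1,0)=79.2100, V(1,1)=3.4000
(0,0): S=172.0000. Δ = (V_up−V_dn)/(S_up−S_dn) = (3.4000−79.2100)/(230.4800−116.9600) = -0.6678. V = [p*·3.4000 + (1−p*)·79.2100]/1.05 = 34.9623. B = V − Δ·S = 149.8260.
The time-0 hedge costs 34.9623, which is the no-arbitrage price.

(0,0): Delta=-0.6678 Bond=149.8260
V0=34.9623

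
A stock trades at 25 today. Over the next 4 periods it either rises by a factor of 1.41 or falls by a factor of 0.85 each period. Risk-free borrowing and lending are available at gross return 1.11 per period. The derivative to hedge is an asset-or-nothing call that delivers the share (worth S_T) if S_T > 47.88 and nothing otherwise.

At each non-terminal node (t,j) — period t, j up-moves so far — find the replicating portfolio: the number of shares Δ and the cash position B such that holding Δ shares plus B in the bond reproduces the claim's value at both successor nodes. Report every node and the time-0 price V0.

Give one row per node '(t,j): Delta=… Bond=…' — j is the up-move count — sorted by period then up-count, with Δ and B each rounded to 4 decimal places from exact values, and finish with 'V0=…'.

(0,0): Delta=1.2830 Bond=-20.6339
(1,0): Delta=0.8758 Bond=-14.2511
(1,1): Delta=1.5662 Bond=-32.8872
(2,0): Delta=0.0000 Bond=0.0000
(2,1): Delta=1.4850 Bond=-34.0711
(2,2): Delta=1.6227 Bond=-39.3128
(3,0): Delta=0.0000 Bond=0.0000
(3,1): Delta=0.0000 Bond=0.0000
(3,2): Delta=2.5179 Bond=-81.4562
(3,3): Delta=1.0000 Bond=0.0000
V0=11.4400

No-arbitrage ⇒ martingale measure with p* = (R−d)/(u−d) = 0.4643.
Payoff layer (t=4): V(4,0)=0.0000, V(4,1)=0.0000, V(4,2)=0.0000, V(4,3)=59.5684, V(4,4)=98.8135
  t=3,j=0: stock 15.3531 → up 21.6479 (V=0.0000), down 13.0502 (V=0.0000). Price 0.0000; hedge Δ=0.0000, bond B=0.0000.
  t=3,j=1: stock 25.4681 → up 35.9101 (V=0.0000), down 21.6479 (V=0.0000). Price 0.0000; hedge Δ=0.0000, bond B=0.0000.
  t=3,j=2: stock 42.2471 → up 59.5684 (V=59.5684), down 35.9101 (V=0.0000). Price 24.9160; hedge Δ=2.5179, bond B=-81.4562.
  t=3,j=3: stock 70.0805 → up 98.8135 (V=98.8135), down 59.5684 (V=59.5684). Price 70.0805; hedge Δ=1.0000, bond B=0.0000.
  t=2,j=0: stock 18.0625 → up 25.4681 (V=0.0000), down 15.3531 (V=0.0000). Price 0.0000; hedge Δ=0.0000, bond B=0.0000.
  t=2,j=1: stock 29.9625 → up 42.2471 (V=24.9160), down 25.4681 (V=0.0000). Price 10.4218; hedge Δ=1.4850, bond B=-34.0711.
  t=2,j=2: stock 49.7025 → up 70.0805 (V=70.0805), down 42.2471 (V=24.9160). Price 41.3381; hedge Δ=1.6227, bond B=-39.3128.
  t=1,j=0: stock 21.2500 → up 29.9625 (V=10.4218), down 18.0625 (V=0.0000). Price 4.3592; hedge Δ=0.8758, bond B=-14.2511.
  t=1,j=1: stock 35.2500 → up 49.7025 (V=41.3381), down 29.9625 (V=10.4218). Price 22.3205; hedge Δ=1.5662, bond B=-32.8872.
  t=0,j=0: stock 25.0000 → up 35.2500 (V=22.3205), down 21.2500 (V=4.3592). Price 11.4400; hedge Δ=1.2830, bond B=-20.6339.
The time-0 hedge costs 11.4400, which is the no-arbitrage price.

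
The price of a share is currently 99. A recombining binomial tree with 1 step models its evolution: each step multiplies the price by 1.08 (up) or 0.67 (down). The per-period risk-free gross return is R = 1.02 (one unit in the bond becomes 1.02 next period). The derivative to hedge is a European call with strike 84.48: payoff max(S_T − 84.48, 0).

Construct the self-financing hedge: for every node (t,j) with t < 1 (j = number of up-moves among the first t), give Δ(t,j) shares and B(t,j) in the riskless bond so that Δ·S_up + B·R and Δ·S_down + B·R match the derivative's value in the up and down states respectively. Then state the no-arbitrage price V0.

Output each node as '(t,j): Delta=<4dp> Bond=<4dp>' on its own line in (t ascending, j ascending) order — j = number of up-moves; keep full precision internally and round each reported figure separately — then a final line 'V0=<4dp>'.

The replicating-portfolio and risk-neutral prices coincide; use p* = (1.02−0.67)/(1.08−0.67) = 0.8537 for the latter.
Payoff layer (t=1): V(1,0)=0.0000, V(1,1)=22.4400
  t=0,j=0: stock 99.0000 → up 106.9200 (V=22.4400), down 66.3300 (V=0.0000). Price 18.7805; hedge Δ=0.5528, bond B=-35.9512.
Check: Δ(0,0)·S0 + B(0,0) = 18.7805 = V0.

(0,0): Delta=0.5528 Bond=-35.9512
V0=18.7805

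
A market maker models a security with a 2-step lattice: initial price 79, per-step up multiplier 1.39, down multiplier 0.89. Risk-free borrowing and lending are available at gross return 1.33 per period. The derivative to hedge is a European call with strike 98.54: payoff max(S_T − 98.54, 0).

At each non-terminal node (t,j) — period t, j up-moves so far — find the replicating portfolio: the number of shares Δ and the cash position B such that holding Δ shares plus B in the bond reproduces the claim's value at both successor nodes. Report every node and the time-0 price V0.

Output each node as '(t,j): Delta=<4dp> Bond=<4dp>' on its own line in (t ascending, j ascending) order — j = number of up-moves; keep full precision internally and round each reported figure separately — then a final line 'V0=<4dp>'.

(0,0): Delta=0.9061 Bond=-47.9031
(1,0): Delta=0.0000 Bond=0.0000
(1,1): Delta=0.9853 Bond=-72.3990
V0=23.6824

Since d<R<u, set p* = (R−d)/(u−d) = 0.8800; price each node as the discounted p*-expectation of its children.
Terminal payoffs: V(2,0)=0.0000, V(2,1)=0.0000, V(2,2)=54.0959
(1,0): S=70.3100. Δ = (V_up−V_dn)/(S_up−S_dn) = (0.0000−0.0000)/(97.7309−62.5759) = 0.0000. V = [p*·0.0000 + (1−p*)·0.0000]/1.33 = 0.0000. B = V − Δ·S = 0.0000.
(1,1): S=109.8100. Δ = (V_up−V_dn)/(S_up−S_dn) = (54.0959−0.0000)/(152.6359−97.7309) = 0.9853. V = [p*·54.0959 + (1−p*)·0.0000]/1.33 = 35.7928. B = V − Δ·S = -72.3990.
(0,0): S=79.0000. Δ = (V_up−V_dn)/(S_up−S_dn) = (35.7928−0.0000)/(109.8100−70.3100) = 0.9061. V = [p*·35.7928 + (1−p*)·0.0000]/1.33 = 23.6824. B = V − Δ·S = -47.9031.
Check: Δ(0,0)·S0 + B(0,0) = 23.6824 = V0.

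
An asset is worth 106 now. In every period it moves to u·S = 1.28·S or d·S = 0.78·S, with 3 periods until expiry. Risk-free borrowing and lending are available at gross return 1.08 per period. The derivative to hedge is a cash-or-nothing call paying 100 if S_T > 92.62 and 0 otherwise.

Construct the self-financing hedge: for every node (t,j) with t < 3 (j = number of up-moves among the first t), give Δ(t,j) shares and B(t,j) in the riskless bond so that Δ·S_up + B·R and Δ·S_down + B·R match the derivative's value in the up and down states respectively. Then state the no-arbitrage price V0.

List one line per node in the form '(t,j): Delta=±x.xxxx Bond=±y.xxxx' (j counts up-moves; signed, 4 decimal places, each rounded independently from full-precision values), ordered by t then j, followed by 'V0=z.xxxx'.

Under the risk-neutral measure, an up-move has probability p* = (R−d)/(u−d) = 0.6000 and values discount at R = 1.08.
Terminal values V(3,·): V(3,0)=0.0000, V(3,1)=0.0000, V(3,2)=100.0000, V(3,3)=100.0000
  t=2,j=0: stock 64.4904 → up 82.5477 (V=0.0000), down 50.3025 (V=0.0000). Price 0.0000; hedge Δ=0.0000, bond B=0.0000.
  t=2,j=1: stock 105.8304 → up 135.4629 (V=100.0000), down 82.5477 (V=0.0000). Price 55.5556; hedge Δ=1.8898, bond B=-144.4444.
  t=2,j=2: stock 173.6704 → up 222.2981 (V=100.0000), down 135.4629 (V=100.0000). Price 92.5926; hedge Δ=0.0000, bond B=92.5926.
  t=1,j=0: stock 82.6800 → up 105.8304 (V=55.5556), down 64.4904 (V=0.0000). Price 30.8642; hedge Δ=1.3439, bond B=-80.2469.
  t=1,j=1: stock 135.6800 → up 173.6704 (V=92.5926), down 105.8304 (V=55.5556). Price 72.0165; hedge Δ=0.5459, bond B=-2.0576.
  t=0,j=0: stock 106.0000 → up 135.6800 (V=72.0165), down 82.6800 (V=30.8642). Price 51.4403; hedge Δ=0.7765, bond B=-30.8642.
Each (Δ,B) replicates both successor values, so the strategy is self-financing and V0 is arbitrage-free.

(0,0): Delta=0.7765 Bond=-30.8642
(1,0): Delta=1.3439 Bond=-80.2469
(1,1): Delta=0.5459 Bond=-2.0576
(2,0): Delta=0.0000 Bond=0.0000
(2,1): Delta=1.8898 Bond=-144.4444
(2,2): Delta=0.0000 Bond=92.5926
V0=51.4403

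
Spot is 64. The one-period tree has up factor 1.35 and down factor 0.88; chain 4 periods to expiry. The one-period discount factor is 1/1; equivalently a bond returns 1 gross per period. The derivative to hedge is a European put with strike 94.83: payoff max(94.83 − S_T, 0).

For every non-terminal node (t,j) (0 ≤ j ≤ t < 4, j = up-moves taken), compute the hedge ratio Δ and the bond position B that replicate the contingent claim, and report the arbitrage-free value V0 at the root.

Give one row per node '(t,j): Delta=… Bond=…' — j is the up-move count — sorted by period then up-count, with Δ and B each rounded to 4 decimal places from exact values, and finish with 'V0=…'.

The replicating-portfolio and risk-neutral prices coincide; use p* = (1−0.88)/(1.35−0.88) = 0.2553 for the latter.
Payoff layer (t=4): V(4,0)=56.4495, V(4,1)=35.9508, V(4,2)=4.5040, V(4,3)=0.0000, V(4,4)=0.0000
Node (3,0) S=43.6142: V=(p*·35.9508+(1−p*)·56.4495)/1=51.2158; Δ=(35.9508−56.4495)/(58.8792−38.3805)=-1.0000; B=V−Δ·S=94.8300
Node (3,1) S=66.9082: V=(p*·4.5040+(1−p*)·35.9508)/1=27.9218; Δ=(4.5040−35.9508)/(90.3260−58.8792)=-1.0000; B=V−Δ·S=94.8300
Node (3,2) S=102.6432: V=(p*·0.0000+(1−p*)·4.5040)/1=3.3540; Δ=(0.0000−4.5040)/(138.5683−90.3260)=-0.0934; B=V−Δ·S=12.9370
Node (3,3) S=157.4640: V=(p*·0.0000+(1−p*)·0.0000)/1=0.0000; Δ=(0.0000−0.0000)/(212.5764−138.5683)=0.0000; B=V−Δ·S=0.0000
Node (2,0) S=49.5616: V=(p*·27.9218+(1−p*)·51.2158)/1=45.2684; Δ=(27.9218−51.2158)/(66.9082−43.6142)=-1.0000; B=V−Δ·S=94.8300
Node (2,1) S=76.0320: V=(p*·3.3540+(1−p*)·27.9218)/1=21.6492; Δ=(3.3540−27.9218)/(102.6432−66.9082)=-0.6875; B=V−Δ·S=73.9211
Node (2,2) S=116.6400: V=(p*·0.0000+(1−p*)·3.3540)/1=2.4977; Δ=(0.0000−3.3540)/(157.4640−102.6432)=-0.0612; B=V−Δ·S=9.6339
Node (1,0) S=56.3200: V=(p*·21.6492+(1−p*)·45.2684)/1=39.2380; Δ=(21.6492−45.2684)/(76.0320−49.5616)=-0.8923; B=V−Δ·S=89.4916
Node (1,1) S=86.4000: V=(p*·2.4977+(1−p*)·21.6492)/1=16.7595; Δ=(2.4977−21.6492)/(116.6400−76.0320)=-0.4716; B=V−Δ·S=57.5074
Node (0,0) S=64.0000: V=(p*·16.7595+(1−p*)·39.2380)/1=33.4988; Δ=(16.7595−39.2380)/(86.4000−56.3200)=-0.7473; B=V−Δ·S=81.3254
Check: Δ(0,0)·S0 + B(0,0) = 33.4988 = V0.

(0,0): Delta=-0.7473 Bond=81.3254
(1,0): Delta=-0.8923 Bond=89.4916
(1,1): Delta=-0.4716 Bond=57.5074
(2,0): Delta=-1.0000 Bond=94.8300
(2,1): Delta=-0.6875 Bond=73.9211
(2,2): Delta=-0.0612 Bond=9.6339
(3,0): Delta=-1.0000 Bond=94.8300
(3,1): Delta=-1.0000 Bond=94.8300
(3,2): Delta=-0.0934 Bond=12.9370
(3,3): Delta=0.0000 Bond=0.0000
V0=33.4988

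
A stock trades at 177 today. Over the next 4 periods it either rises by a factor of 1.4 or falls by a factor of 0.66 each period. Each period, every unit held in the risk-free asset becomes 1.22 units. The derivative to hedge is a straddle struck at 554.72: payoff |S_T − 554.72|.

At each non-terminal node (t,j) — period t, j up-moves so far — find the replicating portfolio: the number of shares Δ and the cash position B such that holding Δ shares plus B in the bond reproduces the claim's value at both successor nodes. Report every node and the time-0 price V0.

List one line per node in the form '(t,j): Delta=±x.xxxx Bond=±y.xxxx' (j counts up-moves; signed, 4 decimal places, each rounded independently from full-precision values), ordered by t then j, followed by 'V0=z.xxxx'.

(0,0): Delta=-0.5436 Bond=206.6956
(1,0): Delta=-1.0000 Bond=305.4881
(1,1): Delta=-0.4744 Bond=235.0303
(2,0): Delta=-1.0000 Bond=372.6955
(2,1): Delta=-1.0000 Bond=372.6955
(2,2): Delta=-0.3948 Bond=259.1074
(3,0): Delta=-1.0000 Bond=454.6885
(3,1): Delta=-1.0000 Bond=454.6885
(3,2): Delta=-1.0000 Bond=454.6885
(3,3): Delta=-0.3031 Bond=271.5682
V0=110.4827

The replicating-portfolio and risk-neutral prices coincide; use p* = (1.22−0.66)/(1.4−0.66) = 0.7568 for the latter.
Payoff layer (t=4): V(4,0)=521.1347, V(4,1)=483.4785, V(4,2)=403.6016, V(4,3)=234.1659, V(4,4)=125.2432
  t=3,j=0: stock 50.8868 → up 71.2415 (V=483.4785), down 33.5853 (V=521.1347). Price 403.8017; hedge Δ=-1.0000, bond B=454.6885.
  t=3,j=1: stock 107.9417 → up 151.1184 (V=403.6016), down 71.2415 (V=483.4785). Price 346.7468; hedge Δ=-1.0000, bond B=454.6885.
  t=3,j=2: stock 228.9672 → up 320.5541 (V=234.1659), down 151.1184 (V=403.6016). Price 225.7213; hedge Δ=-1.0000, bond B=454.6885.
  t=3,j=3: stock 485.6880 → up 679.9632 (V=125.2432), down 320.5541 (V=234.1659). Price 124.3753; hedge Δ=-0.3031, bond B=271.5682.
  t=2,j=0: stock 77.1012 → up 107.9417 (V=346.7468), down 50.8868 (V=403.8017). Price 295.5943; hedge Δ=-1.0000, bond B=372.6955.
  t=2,j=1: stock 163.5480 → up 228.9672 (V=225.7213), down 107.9417 (V=346.7468). Price 209.1475; hedge Δ=-1.0000, bond B=372.6955.
  t=2,j=2: stock 346.9200 → up 485.6880 (V=124.3753), down 228.9672 (V=225.7213). Price 122.1533; hedge Δ=-0.3948, bond B=259.1074.
  t=1,j=0: stock 116.8200 → up 163.5480 (V=209.1475), down 77.1012 (V=295.5943). Price 188.6681; hedge Δ=-1.0000, bond B=305.4881.
  t=1,j=1: stock 247.8000 → up 346.9200 (V=122.1533), down 163.5480 (V=209.1475). Price 117.4706; hedge Δ=-0.4744, bond B=235.0303.
  t=0,j=0: stock 177.0000 → up 247.8000 (V=117.4706), down 116.8200 (V=188.6681). Price 110.4827; hedge Δ=-0.5436, bond B=206.6956.
Each (Δ,B) replicates both successor values, so the strategy is self-financing and V0 is arbitrage-free.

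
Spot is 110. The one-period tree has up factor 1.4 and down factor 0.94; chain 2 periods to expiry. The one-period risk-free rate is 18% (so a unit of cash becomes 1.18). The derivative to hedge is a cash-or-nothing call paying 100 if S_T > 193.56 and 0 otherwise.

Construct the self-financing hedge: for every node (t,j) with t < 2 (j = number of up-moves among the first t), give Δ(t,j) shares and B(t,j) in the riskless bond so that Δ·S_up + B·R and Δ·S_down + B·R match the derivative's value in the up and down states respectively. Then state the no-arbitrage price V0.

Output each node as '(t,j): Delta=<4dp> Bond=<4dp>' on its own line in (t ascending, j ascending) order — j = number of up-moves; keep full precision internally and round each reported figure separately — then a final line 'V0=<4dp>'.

The replicating-portfolio and risk-neutral prices coincide; use p* = (1.18−0.94)/(1.4−0.94) = 0.5217 for the latter.
Payoff layer (t=2): V(2,0)=0.0000, V(2,1)=0.0000, V(2,2)=100.0000
(1,0): S=103.4000. Δ = (V_up−V_dn)/(S_up−S_dn) = (0.0000−0.0000)/(144.7600−97.1960) = 0.0000. V = [p*·0.0000 + (1−p*)·0.0000]/1.18 = 0.0000. B = V − Δ·S = 0.0000.
(1,1): S=154.0000. Δ = (V_up−V_dn)/(S_up−S_dn) = (100.0000−0.0000)/(215.6000−144.7600) = 1.4116. V = [p*·100.0000 + (1−p*)·0.0000]/1.18 = 44.2152. B = V − Δ·S = -173.1761.
(0,0): S=110.0000. Δ = (V_up−V_dn)/(S_up−S_dn) = (44.2152−0.0000)/(154.0000−103.4000) = 0.8738. V = [p*·44.2152 + (1−p*)·0.0000]/1.18 = 19.5498. B = V − Δ·S = -76.5701.
Each (Δ,B) replicates both successor values, so the strategy is self-financing and V0 is arbitrage-free.

(0,0): Delta=0.8738 Bond=-76.5701
(1,0): Delta=0.0000 Bond=0.0000
(1,1): Delta=1.4116 Bond=-173.1761
V0=19.5498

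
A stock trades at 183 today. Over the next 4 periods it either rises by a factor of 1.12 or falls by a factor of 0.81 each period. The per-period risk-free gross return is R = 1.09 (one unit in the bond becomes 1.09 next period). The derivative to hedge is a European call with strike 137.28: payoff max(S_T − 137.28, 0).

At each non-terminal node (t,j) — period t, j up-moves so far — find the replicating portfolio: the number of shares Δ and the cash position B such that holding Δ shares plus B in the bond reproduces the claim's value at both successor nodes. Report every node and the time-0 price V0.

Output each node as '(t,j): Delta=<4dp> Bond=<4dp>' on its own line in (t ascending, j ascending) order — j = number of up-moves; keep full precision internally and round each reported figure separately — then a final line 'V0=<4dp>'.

Risk-neutral probability p* = (R−d)/(u−d) = (1.09−0.81)/(1.12−0.81) = 0.9032.
Terminal values V(4,·): V(4,0)=0.0000, V(4,1)=0.0000, V(4,2)=13.3312, V(4,3)=70.9725, V(4,4)=150.6740
Node (3,0) S=97.2537: V=(p*·0.0000+(1−p*)·0.0000)/1.09=0.0000; Δ=(0.0000−0.0000)/(108.9241−78.7755)=0.0000; B=V−Δ·S=0.0000
Node (3,1) S=134.4743: V=(p*·13.3312+(1−p*)·0.0000)/1.09=11.0468; Δ=(13.3312−0.0000)/(150.6112−108.9241)=0.3198; B=V−Δ·S=-31.9569
Node (3,2) S=185.9397: V=(p*·70.9725+(1−p*)·13.3312)/1.09=59.9948; Δ=(70.9725−13.3312)/(208.2525−150.6112)=1.0000; B=V−Δ·S=-125.9450
Node (3,3) S=257.1018: V=(p*·150.6740+(1−p*)·70.9725)/1.09=131.1569; Δ=(150.6740−70.9725)/(287.9540−208.2525)=1.0000; B=V−Δ·S=-125.9450
Node (2,0) S=120.0663: V=(p*·11.0468+(1−p*)·0.0000)/1.09=9.1539; Δ=(11.0468−0.0000)/(134.4743−97.2537)=0.2968; B=V−Δ·S=-26.4810
Node (2,1) S=166.0176: V=(p*·59.9948+(1−p*)·11.0468)/1.09=50.6953; Δ=(59.9948−11.0468)/(185.9397−134.4743)=0.9511; B=V−Δ·S=-107.2012
Node (2,2) S=229.5552: V=(p*·131.1569+(1−p*)·59.9948)/1.09=114.0094; Δ=(131.1569−59.9948)/(257.1018−185.9397)=1.0000; B=V−Δ·S=-115.5458
Node (1,0) S=148.2300: V=(p*·50.6953+(1−p*)·9.1539)/1.09=42.8212; Δ=(50.6953−9.1539)/(166.0176−120.0663)=0.9040; B=V−Δ·S=-91.1831
Node (1,1) S=204.9600: V=(p*·114.0094+(1−p*)·50.6953)/1.09=98.9745; Δ=(114.0094−50.6953)/(229.5552−166.0176)=0.9965; B=V−Δ·S=-105.2645
Node (0,0) S=183.0000: V=(p*·98.9745+(1−p*)·42.8212)/1.09=85.8168; Δ=(98.9745−42.8212)/(204.9600−148.2300)=0.9898; B=V−Δ·S=-95.3227
Check: Δ(0,0)·S0 + B(0,0) = 85.8168 = V0.

(0,0): Delta=0.9898 Bond=-95.3227
(1,0): Delta=0.9040 Bond=-91.1831
(1,1): Delta=0.9965 Bond=-105.2645
(2,0): Delta=0.2968 Bond=-26.4810
(2,1): Delta=0.9511 Bond=-107.2012
(2,2): Delta=1.0000 Bond=-115.5458
(3,0): Delta=0.0000 Bond=0.0000
(3,1): Delta=0.3198 Bond=-31.9569
(3,2): Delta=1.0000 Bond=-125.9450
(3,3): Delta=1.0000 Bond=-125.9450
V0=85.8168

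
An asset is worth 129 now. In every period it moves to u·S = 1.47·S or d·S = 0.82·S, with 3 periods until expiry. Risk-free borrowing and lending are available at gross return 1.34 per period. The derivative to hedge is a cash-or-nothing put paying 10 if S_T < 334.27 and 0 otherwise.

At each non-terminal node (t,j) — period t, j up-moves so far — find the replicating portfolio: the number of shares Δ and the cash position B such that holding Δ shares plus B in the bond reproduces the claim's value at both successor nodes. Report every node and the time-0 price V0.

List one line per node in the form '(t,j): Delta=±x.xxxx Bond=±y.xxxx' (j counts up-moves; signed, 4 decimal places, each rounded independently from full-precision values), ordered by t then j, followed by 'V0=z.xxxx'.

No-arbitrage ⇒ martingale measure with p* = (R−d)/(u−d) = 0.8000.
Terminal payoffs: V(3,0)=10.0000, V(3,1)=10.0000, V(3,2)=10.0000, V(3,3)=0.0000
  t=2,j=0: stock 86.7396 → up 127.5072 (V=10.0000), down 71.1265 (V=10.0000). Price 7.4627; hedge Δ=0.0000, bond B=7.4627.
  t=2,j=1: stock 155.4966 → up 228.5800 (V=10.0000), down 127.5072 (V=10.0000). Price 7.4627; hedge Δ=0.0000, bond B=7.4627.
  t=2,j=2: stock 278.7561 → up 409.7715 (V=0.0000), down 228.5800 (V=10.0000). Price 1.4925; hedge Δ=-0.0552, bond B=16.8772.
  t=1,j=0: stock 105.7800 → up 155.4966 (V=7.4627), down 86.7396 (V=7.4627). Price 5.5692; hedge Δ=0.0000, bond B=5.5692.
  t=1,j=1: stock 189.6300 → up 278.7561 (V=1.4925), down 155.4966 (V=7.4627). Price 2.0049; hedge Δ=-0.0484, bond B=11.1897.
  t=0,j=0: stock 129.0000 → up 189.6300 (V=2.0049), down 105.7800 (V=5.5692). Price 2.0282; hedge Δ=-0.0425, bond B=7.5117.
Root portfolio cost Δ·129+B reproduces V0=2.0282.

(0,0): Delta=-0.0425 Bond=7.5117
(1,0): Delta=0.0000 Bond=5.5692
(1,1): Delta=-0.0484 Bond=11.1897
(2,0): Delta=0.0000 Bond=7.4627
(2,1): Delta=0.0000 Bond=7.4627
(2,2): Delta=-0.0552 Bond=16.8772
V0=2.0282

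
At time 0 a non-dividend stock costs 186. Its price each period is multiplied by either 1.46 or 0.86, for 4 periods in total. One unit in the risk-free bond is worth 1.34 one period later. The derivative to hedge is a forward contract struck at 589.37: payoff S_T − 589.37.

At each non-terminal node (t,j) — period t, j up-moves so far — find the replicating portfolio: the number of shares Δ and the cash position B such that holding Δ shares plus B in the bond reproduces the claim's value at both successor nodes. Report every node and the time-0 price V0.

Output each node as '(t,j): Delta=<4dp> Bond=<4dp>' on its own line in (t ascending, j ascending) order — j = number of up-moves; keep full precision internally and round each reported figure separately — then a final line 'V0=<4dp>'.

(0,0): Delta=1.0000 Bond=-182.7969
(1,0): Delta=1.0000 Bond=-244.9478
(1,1): Delta=1.0000 Bond=-244.9478
(2,0): Delta=1.0000 Bond=-328.2301
(2,1): Delta=1.0000 Bond=-328.2301
(2,2): Delta=1.0000 Bond=-328.2301
(3,0): Delta=1.0000 Bond=-439.8284
(3,1): Delta=1.0000 Bond=-439.8284
(3,2): Delta=1.0000 Bond=-439.8284
(3,3): Delta=1.0000 Bond=-439.8284
V0=3.2031

The replicating-portfolio and risk-neutral prices coincide; use p* = (1.34−0.86)/(1.46−0.86) = 0.8000 for the latter.
At expiry t=4: V(4,0)=-487.6265, V(4,1)=-416.6426, V(4,2)=-296.1352, V(4,3)=-91.5527, V(4,4)=255.7617
  t=3,j=0: stock 118.3064 → up 172.7274 (V=-416.6426), down 101.7435 (V=-487.6265). Price -321.5219; hedge Δ=1.0000, bond B=-439.8284.
  t=3,j=1: stock 200.8458 → up 293.2348 (V=-296.1352), down 172.7274 (V=-416.6426). Price -238.9826; hedge Δ=1.0000, bond B=-439.8284.
  t=3,j=2: stock 340.9707 → up 497.8173 (V=-91.5527), down 293.2348 (V=-296.1352). Price -98.8576; hedge Δ=1.0000, bond B=-439.8284.
  t=3,j=3: stock 578.8573 → up 845.1317 (V=255.7617), down 497.8173 (V=-91.5527). Price 139.0289; hedge Δ=1.0000, bond B=-439.8284.
  t=2,j=0: stock 137.5656 → up 200.8458 (V=-238.9826), down 118.3064 (V=-321.5219). Price -190.6645; hedge Δ=1.0000, bond B=-328.2301.
  t=2,j=1: stock 233.5416 → up 340.9707 (V=-98.8576), down 200.8458 (V=-238.9826). Price -94.6885; hedge Δ=1.0000, bond B=-328.2301.
  t=2,j=2: stock 396.4776 → up 578.8573 (V=139.0289), down 340.9707 (V=-98.8576). Price 68.2475; hedge Δ=1.0000, bond B=-328.2301.
  t=1,j=0: stock 159.9600 → up 233.5416 (V=-94.6885), down 137.5656 (V=-190.6645). Price -84.9878; hedge Δ=1.0000, bond B=-244.9478.
  t=1,j=1: stock 271.5600 → up 396.4776 (V=68.2475), down 233.5416 (V=-94.6885). Price 26.6122; hedge Δ=1.0000, bond B=-244.9478.
  t=0,j=0: stock 186.0000 → up 271.5600 (V=26.6122), down 159.9600 (V=-84.9878). Price 3.2031; hedge Δ=1.0000, bond B=-182.7969.
Each (Δ,B) replicates both successor values, so the strategy is self-financing and V0 is arbitrage-free.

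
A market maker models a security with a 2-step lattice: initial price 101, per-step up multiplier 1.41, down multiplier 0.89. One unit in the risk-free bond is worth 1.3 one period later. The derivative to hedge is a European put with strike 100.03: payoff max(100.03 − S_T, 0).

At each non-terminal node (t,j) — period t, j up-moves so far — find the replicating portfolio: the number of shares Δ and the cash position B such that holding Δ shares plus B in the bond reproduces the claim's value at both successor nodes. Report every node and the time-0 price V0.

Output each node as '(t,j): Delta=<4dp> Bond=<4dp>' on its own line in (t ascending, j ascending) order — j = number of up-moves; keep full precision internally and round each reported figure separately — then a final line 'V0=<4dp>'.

No-arbitrage ⇒ martingale measure with p* = (R−d)/(u−d) = 0.7885.
At expiry t=2: V(2,0)=20.0279, V(2,1)=0.0000, V(2,2)=0.0000
Node (1,0) S=89.8900: V=(p*·0.0000+(1−p*)·20.0279)/1.3=3.2590; Δ=(0.0000−20.0279)/(126.7449−80.0021)=-0.4285; B=V−Δ·S=41.7742
Node (1,1) S=142.4100: V=(p*·0.0000+(1−p*)·0.0000)/1.3=0.0000; Δ=(0.0000−0.0000)/(200.7981−126.7449)=0.0000; B=V−Δ·S=0.0000
Node (0,0) S=101.0000: V=(p*·0.0000+(1−p*)·3.2590)/1.3=0.5303; Δ=(0.0000−3.2590)/(142.4100−89.8900)=-0.0621; B=V−Δ·S=6.7976
The time-0 hedge costs 0.5303, which is the no-arbitrage price.

(0,0): Delta=-0.0621 Bond=6.7976
(1,0): Delta=-0.4285 Bond=41.7742
(1,1): Delta=0.0000 Bond=0.0000
V0=0.5303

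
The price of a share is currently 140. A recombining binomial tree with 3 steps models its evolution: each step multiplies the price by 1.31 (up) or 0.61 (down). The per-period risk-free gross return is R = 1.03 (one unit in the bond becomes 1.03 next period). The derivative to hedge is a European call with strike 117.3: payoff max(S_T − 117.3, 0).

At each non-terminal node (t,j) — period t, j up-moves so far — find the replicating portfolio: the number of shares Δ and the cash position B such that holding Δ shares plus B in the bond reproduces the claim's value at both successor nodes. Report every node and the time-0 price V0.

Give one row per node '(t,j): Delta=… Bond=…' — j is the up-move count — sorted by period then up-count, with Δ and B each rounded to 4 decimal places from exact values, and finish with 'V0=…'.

No-arbitrage ⇒ martingale measure with p* = (R−d)/(u−d) = 0.6000.
Terminal payoffs: V(3,0)=0.0000, V(3,1)=0.0000, V(3,2)=29.2549, V(3,3)=197.4327
  t=2,j=0: stock 52.0940 → up 68.2431 (V=0.0000), down 31.7773 (V=0.0000). Price 0.0000; hedge Δ=0.0000, bond B=0.0000.
  t=2,j=1: stock 111.8740 → up 146.5549 (V=29.2549), down 68.2431 (V=0.0000). Price 17.0417; hedge Δ=0.3736, bond B=-24.7511.
  t=2,j=2: stock 240.2540 → up 314.7327 (V=197.4327), down 146.5549 (V=29.2549). Price 126.3705; hedge Δ=1.0000, bond B=-113.8835.
  t=1,j=0: stock 85.4000 → up 111.8740 (V=17.0417), down 52.0940 (V=0.0000). Price 9.9272; hedge Δ=0.2851, bond B=-14.4181.
  t=1,j=1: stock 183.4000 → up 240.2540 (V=126.3705), down 111.8740 (V=17.0417). Price 80.2320; hedge Δ=0.8516, bond B=-75.9520.
  t=0,j=0: stock 140.0000 → up 183.4000 (V=80.2320), down 85.4000 (V=9.9272). Price 50.5923; hedge Δ=0.7174, bond B=-49.8431.
Root portfolio cost Δ·140+B reproduces V0=50.5923.

(0,0): Delta=0.7174 Bond=-49.8431
(1,0): Delta=0.2851 Bond=-14.4181
(1,1): Delta=0.8516 Bond=-75.9520
(2,0): Delta=0.0000 Bond=0.0000
(2,1): Delta=0.3736 Bond=-24.7511
(2,2): Delta=1.0000 Bond=-113.8835
V0=50.5923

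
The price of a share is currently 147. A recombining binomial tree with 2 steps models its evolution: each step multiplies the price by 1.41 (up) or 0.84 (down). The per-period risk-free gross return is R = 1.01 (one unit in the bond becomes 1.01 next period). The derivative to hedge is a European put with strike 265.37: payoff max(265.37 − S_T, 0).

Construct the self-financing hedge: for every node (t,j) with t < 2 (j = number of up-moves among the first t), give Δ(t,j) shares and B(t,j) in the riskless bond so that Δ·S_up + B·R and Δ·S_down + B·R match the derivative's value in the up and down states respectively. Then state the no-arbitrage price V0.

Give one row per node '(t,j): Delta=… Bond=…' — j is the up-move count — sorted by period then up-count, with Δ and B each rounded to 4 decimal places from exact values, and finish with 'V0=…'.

(0,0): Delta=-0.9053 Bond=248.5594
(1,0): Delta=-1.0000 Bond=262.7426
(1,1): Delta=-0.7725 Bond=223.5211
V0=115.4851

No-arbitrage ⇒ martingale measure with p* = (R−d)/(u−d) = 0.2982.
Terminal payoffs: V(2,0)=161.6468, V(2,1)=91.2632, V(2,2)=0.0000
(1,0): S=123.4800. Δ = (V_up−V_dn)/(S_up−S_dn) = (91.2632−161.6468)/(174.1068−103.7232) = -1.0000. V = [p*·91.2632 + (1−p*)·161.6468]/1.01 = 139.2626. B = V − Δ·S = 262.7426.
(1,1): S=207.2700. Δ = (V_up−V_dn)/(S_up−S_dn) = (0.0000−91.2632)/(292.2507−174.1068) = -0.7725. V = [p*·0.0000 + (1−p*)·91.2632]/1.01 = 63.4102. B = V − Δ·S = 223.5211.
(0,0): S=147.0000. Δ = (V_up−V_dn)/(S_up−S_dn) = (63.4102−139.2626)/(207.2700−123.4800) = -0.9053. V = [p*·63.4102 + (1−p*)·139.2626]/1.01 = 115.4851. B = V − Δ·S = 248.5594.
Self-financing check: at every node Δ·S+B equals the discounted successor values.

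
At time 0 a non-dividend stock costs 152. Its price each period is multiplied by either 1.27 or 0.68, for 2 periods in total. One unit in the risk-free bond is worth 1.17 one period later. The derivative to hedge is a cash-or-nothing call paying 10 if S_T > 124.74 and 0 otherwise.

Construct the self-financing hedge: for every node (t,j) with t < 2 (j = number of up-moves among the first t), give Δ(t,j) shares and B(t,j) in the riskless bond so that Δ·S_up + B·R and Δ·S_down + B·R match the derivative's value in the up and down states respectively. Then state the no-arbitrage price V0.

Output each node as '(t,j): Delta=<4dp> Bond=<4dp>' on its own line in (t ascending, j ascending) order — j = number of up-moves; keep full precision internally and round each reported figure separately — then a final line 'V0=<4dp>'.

(0,0): Delta=0.0162 Bond=4.6399
(1,0): Delta=0.1640 Bond=-9.8508
(1,1): Delta=0.0000 Bond=8.5470
V0=7.0953

No-arbitrage ⇒ martingale measure with p* = (R−d)/(u−d) = 0.8305.
Payoff layer (t=2): V(2,0)=0.0000, V(2,1)=10.0000, V(2,2)=10.0000
  t=1,j=0: stock 103.3600 → up 131.2672 (V=10.0000), down 70.2848 (V=0.0000). Price 7.0984; hedge Δ=0.1640, bond B=-9.8508.
  t=1,j=1: stock 193.0400 → up 245.1608 (V=10.0000), down 131.2672 (V=10.0000). Price 8.5470; hedge Δ=0.0000, bond B=8.5470.
  t=0,j=0: stock 152.0000 → up 193.0400 (V=8.5470), down 103.3600 (V=7.0984). Price 7.0953; hedge Δ=0.0162, bond B=4.6399.
Each (Δ,B) replicates both successor values, so the strategy is self-financing and V0 is arbitrage-free.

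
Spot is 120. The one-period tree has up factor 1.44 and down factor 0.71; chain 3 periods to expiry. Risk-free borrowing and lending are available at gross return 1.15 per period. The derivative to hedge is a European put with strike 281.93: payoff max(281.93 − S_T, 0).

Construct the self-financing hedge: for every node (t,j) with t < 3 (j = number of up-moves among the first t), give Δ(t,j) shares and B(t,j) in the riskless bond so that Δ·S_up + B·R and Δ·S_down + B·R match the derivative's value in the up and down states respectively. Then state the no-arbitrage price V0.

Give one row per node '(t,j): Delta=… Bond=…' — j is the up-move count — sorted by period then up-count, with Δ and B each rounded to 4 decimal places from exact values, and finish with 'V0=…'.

(0,0): Delta=-0.7605 Bond=167.6265
(1,0): Delta=-1.0000 Bond=213.1796
(1,1): Delta=-0.6826 Bond=179.3189
(2,0): Delta=-1.0000 Bond=245.1565
(2,1): Delta=-1.0000 Bond=245.1565
(2,2): Delta=-0.5795 Bond=180.5520
V0=76.3717

The replicating-portfolio and risk-neutral prices coincide; use p* = (1.15−0.71)/(1.44−0.71) = 0.6027 for the latter.
At expiry t=3: V(3,0)=238.9807, V(3,1)=194.8215, V(3,2)=105.2593, V(3,3)=0.0000
  t=2,j=0: stock 60.4920 → up 87.1085 (V=194.8215), down 42.9493 (V=238.9807). Price 184.6645; hedge Δ=-1.0000, bond B=245.1565.
  t=2,j=1: stock 122.6880 → up 176.6707 (V=105.2593), down 87.1085 (V=194.8215). Price 122.4685; hedge Δ=-1.0000, bond B=245.1565.
  t=2,j=2: stock 248.8320 → up 358.3181 (V=0.0000), down 176.6707 (V=105.2593). Price 36.3612; hedge Δ=-0.5795, bond B=180.5520.
  t=1,j=0: stock 85.2000 → up 122.6880 (V=122.4685), down 60.4920 (V=184.6645). Price 127.9796; hedge Δ=-1.0000, bond B=213.1796.
  t=1,j=1: stock 172.8000 → up 248.8320 (V=36.3612), down 122.6880 (V=122.4685). Price 61.3636; hedge Δ=-0.6826, bond B=179.3189.
  t=0,j=0: stock 120.0000 → up 172.8000 (V=61.3636), down 85.2000 (V=127.9796). Price 76.3717; hedge Δ=-0.7605, bond B=167.6265.
Self-financing check: at every node Δ·S+B equals the discounted successor values.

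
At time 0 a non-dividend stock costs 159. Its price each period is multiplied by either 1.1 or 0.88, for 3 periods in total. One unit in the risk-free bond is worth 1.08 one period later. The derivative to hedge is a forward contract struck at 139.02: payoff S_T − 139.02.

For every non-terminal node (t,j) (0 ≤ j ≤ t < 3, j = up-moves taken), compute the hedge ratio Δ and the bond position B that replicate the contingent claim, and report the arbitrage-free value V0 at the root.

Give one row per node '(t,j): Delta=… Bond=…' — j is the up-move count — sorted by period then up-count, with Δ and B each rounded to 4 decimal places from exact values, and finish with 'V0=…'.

Under the risk-neutral measure, an up-move has probability p* = (R−d)/(u−d) = 0.9091 and values discount at R = 1.08.
Payoff layer (t=3): V(3,0)=-30.6660, V(3,1)=-3.5774, V(3,2)=30.2832, V(3,3)=72.6090
Node (2,0) S=123.1296: V=(p*·-3.5774+(1−p*)·-30.6660)/1.08=-5.5926; Δ=(-3.5774−-30.6660)/(135.4426−108.3540)=1.0000; B=V−Δ·S=-128.7222
Node (2,1) S=153.9120: V=(p*·30.2832+(1−p*)·-3.5774)/1.08=25.1898; Δ=(30.2832−-3.5774)/(169.3032−135.4426)=1.0000; B=V−Δ·S=-128.7222
Node (2,2) S=192.3900: V=(p*·72.6090+(1−p*)·30.2832)/1.08=63.6678; Δ=(72.6090−30.2832)/(211.6290−169.3032)=1.0000; B=V−Δ·S=-128.7222
Node (1,0) S=139.9200: V=(p*·25.1898+(1−p*)·-5.5926)/1.08=20.7328; Δ=(25.1898−-5.5926)/(153.9120−123.1296)=1.0000; B=V−Δ·S=-119.1872
Node (1,1) S=174.9000: V=(p*·63.6678+(1−p*)·25.1898)/1.08=55.7128; Δ=(63.6678−25.1898)/(192.3900−153.9120)=1.0000; B=V−Δ·S=-119.1872
Node (0,0) S=159.0000: V=(p*·55.7128+(1−p*)·20.7328)/1.08=48.6414; Δ=(55.7128−20.7328)/(174.9000−139.9200)=1.0000; B=V−Δ·S=-110.3586
The time-0 hedge costs 48.6414, which is the no-arbitrage price.

(0,0): Delta=1.0000 Bond=-110.3586
(1,0): Delta=1.0000 Bond=-119.1872
(1,1): Delta=1.0000 Bond=-119.1872
(2,0): Delta=1.0000 Bond=-128.7222
(2,1): Delta=1.0000 Bond=-128.7222
(2,2): Delta=1.0000 Bond=-128.7222
V0=48.6414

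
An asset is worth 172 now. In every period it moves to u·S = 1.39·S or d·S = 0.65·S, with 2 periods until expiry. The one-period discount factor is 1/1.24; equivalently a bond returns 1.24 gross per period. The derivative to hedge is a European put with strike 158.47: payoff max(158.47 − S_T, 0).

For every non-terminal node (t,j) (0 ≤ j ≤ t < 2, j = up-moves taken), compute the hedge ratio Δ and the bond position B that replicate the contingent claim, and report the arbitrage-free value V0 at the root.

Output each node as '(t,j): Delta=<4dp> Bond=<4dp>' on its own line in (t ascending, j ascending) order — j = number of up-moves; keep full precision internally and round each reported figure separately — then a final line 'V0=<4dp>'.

Under the risk-neutral measure, an up-move has probability p* = (R−d)/(u−d) = 0.7973 and values discount at R = 1.24.
Payoff layer (t=2): V(2,0)=85.8000, V(2,1)=3.0680, V(2,2)=0.0000
  t=1,j=0: stock 111.8000 → up 155.4020 (V=3.0680), down 72.6700 (V=85.8000). Price 15.9984; hedge Δ=-1.0000, bond B=127.7984.
  t=1,j=1: stock 239.0800 → up 332.3212 (V=0.0000), down 155.4020 (V=3.0680). Price 0.5015; hedge Δ=-0.0173, bond B=4.6475.
  t=0,j=0: stock 172.0000 → up 239.0800 (V=0.5015), down 111.8000 (V=15.9984). Price 2.9377; hedge Δ=-0.1218, bond B=23.8794.
Each (Δ,B) replicates both successor values, so the strategy is self-financing and V0 is arbitrage-free.

(0,0): Delta=-0.1218 Bond=23.8794
(1,0): Delta=-1.0000 Bond=127.7984
(1,1): Delta=-0.0173 Bond=4.6475
V0=2.9377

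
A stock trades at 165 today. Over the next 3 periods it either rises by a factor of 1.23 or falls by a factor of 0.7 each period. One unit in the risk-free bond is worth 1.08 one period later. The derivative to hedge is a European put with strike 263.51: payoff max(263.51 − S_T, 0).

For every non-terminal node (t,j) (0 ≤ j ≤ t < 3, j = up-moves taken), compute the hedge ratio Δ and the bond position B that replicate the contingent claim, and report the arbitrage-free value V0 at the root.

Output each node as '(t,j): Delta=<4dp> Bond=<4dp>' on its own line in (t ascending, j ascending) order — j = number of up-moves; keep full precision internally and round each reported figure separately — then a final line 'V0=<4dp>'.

Under the risk-neutral measure, an up-move has probability p* = (R−d)/(u−d) = 0.7170 and values discount at R = 1.08.
Terminal values V(3,·): V(3,0)=206.9150, V(3,1)=164.0645, V(3,2)=88.7701, V(3,3)=0.0000
(2,0): S=80.8500. Δ = (V_up−V_dn)/(S_up−S_dn) = (164.0645−206.9150)/(99.4455−56.5950) = -1.0000. V = [p*·164.0645 + (1−p*)·206.9150]/1.08 = 163.1407. B = V − Δ·S = 243.9907.
(2,1): S=142.0650. Δ = (V_up−V_dn)/(S_up−S_dn) = (88.7701−164.0645)/(174.7399−99.4455) = -1.0000. V = [p*·88.7701 + (1−p*)·164.0645]/1.08 = 101.9257. B = V − Δ·S = 243.9907.
(2,2): S=249.6285. Δ = (V_up−V_dn)/(S_up−S_dn) = (0.0000−88.7701)/(307.0431−174.7399) = -0.6710. V = [p*·0.0000 + (1−p*)·88.7701]/1.08 = 23.2626. B = V − Δ·S = 190.7533.
(1,0): S=115.5000. Δ = (V_up−V_dn)/(S_up−S_dn) = (101.9257−163.1407)/(142.0650−80.8500) = -1.0000. V = [p*·101.9257 + (1−p*)·163.1407]/1.08 = 110.4174. B = V − Δ·S = 225.9174.
(1,1): S=202.9500. Δ = (V_up−V_dn)/(S_up−S_dn) = (23.2626−101.9257)/(249.6285−142.0650) = -0.7313. V = [p*·23.2626 + (1−p*)·101.9257]/1.08 = 42.1535. B = V − Δ·S = 190.5745.
(0,0): S=165.0000. Δ = (V_up−V_dn)/(S_up−S_dn) = (42.1535−110.4174)/(202.9500−115.5000) = -0.7806. V = [p*·42.1535 + (1−p*)·110.4174]/1.08 = 56.9198. B = V − Δ·S = 185.7196.
Root portfolio cost Δ·165+B reproduces V0=56.9198.

(0,0): Delta=-0.7806 Bond=185.7196
(1,0): Delta=-1.0000 Bond=225.9174
(1,1): Delta=-0.7313 Bond=190.5745
(2,0): Delta=-1.0000 Bond=243.9907
(2,1): Delta=-1.0000 Bond=243.9907
(2,2): Delta=-0.6710 Bond=190.7533
V0=56.9198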